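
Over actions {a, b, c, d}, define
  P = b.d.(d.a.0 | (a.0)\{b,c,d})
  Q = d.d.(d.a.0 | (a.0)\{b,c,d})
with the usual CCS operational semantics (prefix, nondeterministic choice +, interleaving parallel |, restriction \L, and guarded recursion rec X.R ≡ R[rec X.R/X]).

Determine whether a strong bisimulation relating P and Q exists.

P ≁ Q

P's transition system — 8 states:
  s0 = b.d.(d.a.0 | (a.0)\{b,c,d}) ⊢ —b→ s1
  s1 = d.(d.a.0 | (a.0)\{b,c,d}) ⊢ —d→ s2
  s2 = d.a.0 | (a.0)\{b,c,d} ⊢ —a→ s3, —d→ s4
  s3 = d.a.0 | 0\{b,c,d} ⊢ —d→ s5
  s4 = a.0 | (a.0)\{b,c,d} ⊢ —a→ s5, —a→ s6
  s5 = a.0 | 0\{b,c,d} ⊢ —a→ s7
  s6 = 0 | (a.0)\{b,c,d} ⊢ —a→ s7
  s7 = 0 | 0\{b,c,d} ⊢ deadlocked
Q's transition system — 8 states:
  t0 = d.d.(d.a.0 | (a.0)\{b,c,d}) ⊢ —d→ t1
  t1 = d.(d.a.0 | (a.0)\{b,c,d}) ⊢ —d→ t2
  t2 = d.a.0 | (a.0)\{b,c,d} ⊢ —a→ t3, —d→ t4
  t3 = d.a.0 | 0\{b,c,d} ⊢ —d→ t5
  t4 = a.0 | (a.0)\{b,c,d} ⊢ —a→ t5, —a→ t6
  t5 = a.0 | 0\{b,c,d} ⊢ —a→ t7
  t6 = 0 | (a.0)\{b,c,d} ⊢ —a→ t7
  t7 = 0 | 0\{b,c,d} ⊢ deadlocked
Bisimilarity quotient blocks:
  B0 = {s0}
  B1 = {s1, t1}
  B2 = {s2, t2}
  B3 = {s3, t3}
  B4 = {s5, s6, t5, t6}
  B5 = {s7, t7}
  B6 = {s4, t4}
  B7 = {t0}
s0 ∈ B0, t0 ∈ B7 → different blocks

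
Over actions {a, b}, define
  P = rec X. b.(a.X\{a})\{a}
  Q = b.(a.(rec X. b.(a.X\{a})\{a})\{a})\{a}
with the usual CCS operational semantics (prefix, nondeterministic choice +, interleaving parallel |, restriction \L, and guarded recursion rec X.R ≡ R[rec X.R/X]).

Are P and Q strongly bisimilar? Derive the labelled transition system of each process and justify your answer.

YES

Reachable graph of P (2 states):
  p0 = rec X. b.(a.X\{a})\{a} ⊢ ··b··> p1
  p1 = (a.(rec X. b.(a.X\{a})\{a})\{a})\{a} ⊢ ·
Reachable graph of Q (2 states):
  q0 = b.(a.(rec X. b.(a.X\{a})\{a})\{a})\{a} ⊢ ··b··> q1
  q1 = (a.(rec X. b.(a.X\{a})\{a})\{a})\{a} ⊢ ·
Coarsest stable partition (strong bisimilarity classes):
  B0 = {p0, q0}
  B1 = {p1, q1}
p0 ∈ B0, q0 ∈ B0 → same block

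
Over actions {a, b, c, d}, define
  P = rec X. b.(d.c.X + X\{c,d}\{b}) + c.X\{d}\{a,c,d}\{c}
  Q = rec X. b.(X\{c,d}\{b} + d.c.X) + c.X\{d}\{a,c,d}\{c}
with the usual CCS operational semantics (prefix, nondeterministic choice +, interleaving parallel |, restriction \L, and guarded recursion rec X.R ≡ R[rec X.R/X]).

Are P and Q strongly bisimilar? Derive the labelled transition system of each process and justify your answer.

LTS(P): 5 reachable states
  s0 = rec X. b.(d.c.X + X\{c,d}\{b}) + c.X\{d}\{a,c,d}\{c} | -b-> s1, -c-> s2
  s1 = d.c.(rec X. b.(d.c.X + X\{c,d}\{b}) + c.X\{d}\{a,c,d}\{c}) + (rec X. b.(d.c.X + X\{c,d}\{b}) + c.X\{d}\{a,c,d}\{c})\{c,d}\{b} | -d-> s3
  s2 = (rec X. b.(d.c.X + X\{c,d}\{b}) + c.X\{d}\{a,c,d}\{c})\{d}\{a,c,d}\{c} | -b-> s4
  s3 = c.(rec X. b.(d.c.X + X\{c,d}\{b}) + c.X\{d}\{a,c,d}\{c}) | -c-> s0
  s4 = (d.c.(rec X. b.(d.c.X + X\{c,d}\{b}) + c.X\{d}\{a,c,d}\{c}) + (rec X. b.(d.c.X + X\{c,d}\{b}) + c.X\{d}\{a,c,d}\{c})\{c,d}\{b})\{d}\{a,c,d}\{c} | (no moves)
LTS(Q): 5 reachable states
  t0 = rec X. b.(X\{c,d}\{b} + d.c.X) + c.X\{d}\{a,c,d}\{c} | -b-> t1, -c-> t2
  t1 = (rec X. b.(X\{c,d}\{b} + d.c.X) + c.X\{d}\{a,c,d}\{c})\{c,d}\{b} + d.c.(rec X. b.(X\{c,d}\{b} + d.c.X) + c.X\{d}\{a,c,d}\{c}) | -d-> t3
  t2 = (rec X. b.(X\{c,d}\{b} + d.c.X) + c.X\{d}\{a,c,d}\{c})\{d}\{a,c,d}\{c} | -b-> t4
  t3 = c.(rec X. b.(X\{c,d}\{b} + d.c.X) + c.X\{d}\{a,c,d}\{c}) | -c-> t0
  t4 = ((rec X. b.(X\{c,d}\{b} + d.c.X) + c.X\{d}\{a,c,d}\{c})\{c,d}\{b} + d.c.(rec X. b.(X\{c,d}\{b} + d.c.X) + c.X\{d}\{a,c,d}\{c}))\{d}\{a,c,d}\{c} | (no moves)
Partition-refinement fixed point:
  B0 = {s0, t0}
  B1 = {s2, t2}
  B2 = {s4, t4}
  B3 = {s1, t1}
  B4 = {s3, t3}
s0 ∈ B0, t0 ∈ B0 → same block

YES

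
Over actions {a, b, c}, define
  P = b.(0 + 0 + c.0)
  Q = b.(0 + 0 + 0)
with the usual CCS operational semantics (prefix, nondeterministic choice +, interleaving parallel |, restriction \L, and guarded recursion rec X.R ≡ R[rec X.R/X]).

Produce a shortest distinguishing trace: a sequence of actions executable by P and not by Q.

LTS(P): 3 reachable states
  p0 = b.(0 + 0 + c.0) | —b→ p1
  p1 = 0 + 0 + c.0 | —c→ p2
  p2 = 0 | (no moves)
LTS(Q): 2 reachable states
  q0 = b.(0 + 0 + 0) | —b→ q1
  q1 = 0 + 0 + 0 | (no moves)
Executing bc from P (initial set {p0}):
  step 1 (b): {p1}
  step 2 (c): {p2}
  P completes σ.
Executing bc from Q (initial set {q0}):
  step 1 (b): {q1}
  step 2 (c): no successor for Q

bc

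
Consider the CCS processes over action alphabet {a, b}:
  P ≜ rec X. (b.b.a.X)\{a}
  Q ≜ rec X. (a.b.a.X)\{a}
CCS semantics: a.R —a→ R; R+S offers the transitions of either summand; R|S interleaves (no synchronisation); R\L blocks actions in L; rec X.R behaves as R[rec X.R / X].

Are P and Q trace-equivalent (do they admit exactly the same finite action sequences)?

P's transition system — 3 states:
  s0 = rec X. (b.b.a.X)\{a} ⊢ -b-> s1
  s1 = (b.a.(rec X. (b.b.a.X)\{a}))\{a} ⊢ -b-> s2
  s2 = (a.(rec X. (b.b.a.X)\{a}))\{a} ⊢ stopped
Q's transition system — 1 states:
  t0 = rec X. (a.b.a.X)\{a} ⊢ stopped
Trace ⟨b⟩ through P, begin at {s0}:
  after b @ step 1: {s1}
  P completes σ.
Trace ⟨b⟩ through Q, begin at {t0}:
  after b @ step 1: no successor for Q

trace-distinct — witness ⟨b⟩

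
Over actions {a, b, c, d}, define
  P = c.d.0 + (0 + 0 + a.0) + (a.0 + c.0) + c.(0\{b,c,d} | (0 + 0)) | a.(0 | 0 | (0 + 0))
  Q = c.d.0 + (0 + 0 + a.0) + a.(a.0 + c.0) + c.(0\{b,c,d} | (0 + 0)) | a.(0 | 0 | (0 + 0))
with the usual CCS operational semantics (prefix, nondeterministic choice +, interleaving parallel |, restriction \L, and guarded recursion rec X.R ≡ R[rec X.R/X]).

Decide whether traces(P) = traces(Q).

LTS(P): 6 reachable states
  s0 = c.d.0 + (0 + 0 + a.0) + (a.0 + c.0) + c.(0\{b,c,d} | (0 + 0)) | a.(0 | 0 | (0 + 0)) → --a--▸ s1, --a--▸ s2, --c--▸ s1, --c--▸ s3, --c--▸ s4
  s1 = 0 → ∅
  s2 = c.(0\{b,c,d} | (0 + 0)) | (0 | 0 | (0 + 0)) → --c--▸ s5
  s3 = 0\{b,c,d} | (0 + 0) | a.(0 | 0 | (0 + 0)) → --a--▸ s5
  s4 = d.0 → --d--▸ s1
  s5 = 0\{b,c,d} | (0 + 0) | (0 | 0 | (0 + 0)) → ∅
LTS(Q): 7 reachable states
  t0 = c.d.0 + (0 + 0 + a.0) + a.(a.0 + c.0) + c.(0\{b,c,d} | (0 + 0)) | a.(0 | 0 | (0 + 0)) → --a--▸ t1, --a--▸ t2, --a--▸ t3, --c--▸ t4, --c--▸ t5
  t1 = 0 → ∅
  t2 = a.0 + c.0 → --a--▸ t1, --c--▸ t1
  t3 = c.(0\{b,c,d} | (0 + 0)) | (0 | 0 | (0 + 0)) → --c--▸ t6
  t4 = 0\{b,c,d} | (0 + 0) | a.(0 | 0 | (0 + 0)) → --a--▸ t6
  t5 = d.0 → --d--▸ t1
  t6 = 0\{b,c,d} | (0 + 0) | (0 | 0 | (0 + 0)) → ∅
Trace ⟨aa⟩ through Q, begin at {t0}:
  step 1 (a): {t1, t2, t3}
  step 2 (a): {t1}
  ✓ Q
Trace ⟨aa⟩ through P, begin at {s0}:
  step 1 (a): {s1, s2}
  step 2 (a): ∅ (P stuck)

NO — witness ⟨aa⟩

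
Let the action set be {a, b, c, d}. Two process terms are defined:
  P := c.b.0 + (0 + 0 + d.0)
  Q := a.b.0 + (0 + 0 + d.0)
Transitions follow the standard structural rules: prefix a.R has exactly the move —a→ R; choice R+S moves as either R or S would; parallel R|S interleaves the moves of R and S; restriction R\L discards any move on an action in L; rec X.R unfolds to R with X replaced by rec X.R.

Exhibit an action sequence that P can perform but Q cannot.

c

LTS(P): 3 reachable states
  s0 = c.b.0 + (0 + 0 + d.0) | =c=> s1, =d=> s2
  s1 = b.0 | =b=> s2
  s2 = 0 | ·
LTS(Q): 3 reachable states
  t0 = a.b.0 + (0 + 0 + d.0) | =a=> t1, =d=> t2
  t1 = b.0 | =b=> t2
  t2 = 0 | ·
Run σ = ⟨c⟩ on P: start {s0}
  step 1 (c): {s1}
  — P admits the full trace.
Run σ = ⟨c⟩ on Q: start {t0}
  step 1 (c): ∅  — Q cannot continue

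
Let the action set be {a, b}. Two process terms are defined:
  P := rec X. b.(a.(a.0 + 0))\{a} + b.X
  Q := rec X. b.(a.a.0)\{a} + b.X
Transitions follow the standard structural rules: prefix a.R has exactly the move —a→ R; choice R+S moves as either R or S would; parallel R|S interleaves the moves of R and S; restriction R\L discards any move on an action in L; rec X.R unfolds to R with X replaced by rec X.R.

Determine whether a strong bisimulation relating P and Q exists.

bisimilar

Reachable graph of P (2 states):
  m0 = rec X. b.(a.(a.0 + 0))\{a} + b.X ⊢ —b→ m0, —b→ m1
  m1 = (a.(a.0 + 0))\{a} ⊢ stopped
Reachable graph of Q (2 states):
  n0 = rec X. b.(a.a.0)\{a} + b.X ⊢ —b→ n0, —b→ n1
  n1 = (a.a.0)\{a} ⊢ stopped
Partition-refinement fixed point:
  B0 = {m0, n0}
  B1 = {m1, n1}
m0 ∈ B0, n0 ∈ B0 → same block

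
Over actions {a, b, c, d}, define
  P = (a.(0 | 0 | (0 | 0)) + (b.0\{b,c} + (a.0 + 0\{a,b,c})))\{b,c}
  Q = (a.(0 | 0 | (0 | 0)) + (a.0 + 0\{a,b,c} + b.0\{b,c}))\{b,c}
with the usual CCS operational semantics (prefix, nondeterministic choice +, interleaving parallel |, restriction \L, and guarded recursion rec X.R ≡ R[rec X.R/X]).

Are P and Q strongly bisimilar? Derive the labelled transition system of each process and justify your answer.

bisimilar

Reachable graph of P (3 states):
  p0 = (a.(0 | 0 | (0 | 0)) + (b.0\{b,c} + (a.0 + 0\{a,b,c})))\{b,c} :: --a--▸ p1, --a--▸ p2
  p1 = (0 | 0 | (0 | 0))\{b,c} :: ∅
  p2 = 0\{b,c} :: ∅
Reachable graph of Q (3 states):
  q0 = (a.(0 | 0 | (0 | 0)) + (a.0 + 0\{a,b,c} + b.0\{b,c}))\{b,c} :: --a--▸ q1, --a--▸ q2
  q1 = (0 | 0 | (0 | 0))\{b,c} :: ∅
  q2 = 0\{b,c} :: ∅
Partition-refinement fixed point:
  B0 = {p0, q0}
  B1 = {p1, p2, q1, q2}
p0 ∈ B0, q0 ∈ B0 → same block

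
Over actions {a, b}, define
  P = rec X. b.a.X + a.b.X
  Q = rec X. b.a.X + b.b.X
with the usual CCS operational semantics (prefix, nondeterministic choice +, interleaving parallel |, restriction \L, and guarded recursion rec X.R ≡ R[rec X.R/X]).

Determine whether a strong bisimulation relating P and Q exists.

LTS(P): 3 reachable states
  m0 = rec X. b.a.X + a.b.X → —a→ m1, —b→ m2
  m1 = b.(rec X. b.a.X + a.b.X) → —b→ m0
  m2 = a.(rec X. b.a.X + a.b.X) → —a→ m0
LTS(Q): 3 reachable states
  n0 = rec X. b.a.X + b.b.X → —b→ n1, —b→ n2
  n1 = a.(rec X. b.a.X + b.b.X) → —a→ n0
  n2 = b.(rec X. b.a.X + b.b.X) → —b→ n0
Coarsest stable partition (strong bisimilarity classes):
  B0 = {m0}
  B1 = {m1}
  B2 = {m2}
  B3 = {n0}
  B4 = {n2}
  B5 = {n1}
m0 ∈ B0, n0 ∈ B3 → different blocks

NO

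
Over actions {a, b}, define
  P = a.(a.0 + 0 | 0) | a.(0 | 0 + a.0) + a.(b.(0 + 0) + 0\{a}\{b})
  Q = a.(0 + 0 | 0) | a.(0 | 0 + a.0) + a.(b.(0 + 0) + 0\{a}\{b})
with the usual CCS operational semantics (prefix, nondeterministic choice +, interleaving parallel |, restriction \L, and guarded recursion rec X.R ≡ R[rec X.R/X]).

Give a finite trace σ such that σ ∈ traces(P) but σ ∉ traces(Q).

P's transition system — 11 states:
  m0 = a.(a.0 + 0 | 0) | a.(0 | 0 + a.0) + a.(b.(0 + 0) + 0\{a}\{b}) → --a--▸ m1, --a--▸ m2, --a--▸ m3
  m1 = (a.0 + 0 | 0) | a.(0 | 0 + a.0) → --a--▸ m4, --a--▸ m5
  m2 = a.(a.0 + 0 | 0) | (0 | 0 + a.0) → --a--▸ m4, --a--▸ m6
  m3 = b.(0 + 0) + 0\{a}\{b} → --b--▸ m7
  m4 = (a.0 + 0 | 0) | (0 | 0 + a.0) → --a--▸ m8, --a--▸ m9
  m5 = 0 | a.(0 | 0 + a.0) → --a--▸ m9
  m6 = a.(a.0 + 0 | 0) | 0 → --a--▸ m8
  m7 = 0 + 0 → stopped
  m8 = (a.0 + 0 | 0) | 0 → --a--▸ m10
  m9 = 0 | (0 | 0 + a.0) → --a--▸ m10
  m10 = 0 | 0 → stopped
Q's transition system — 8 states:
  n0 = a.(0 + 0 | 0) | a.(0 | 0 + a.0) + a.(b.(0 + 0) + 0\{a}\{b}) → --a--▸ n1, --a--▸ n2, --a--▸ n3
  n1 = (0 + 0 | 0) | a.(0 | 0 + a.0) → --a--▸ n4
  n2 = a.(0 + 0 | 0) | (0 | 0 + a.0) → --a--▸ n4, --a--▸ n5
  n3 = b.(0 + 0) + 0\{a}\{b} → --b--▸ n6
  n4 = (0 + 0 | 0) | (0 | 0 + a.0) → --a--▸ n7
  n5 = a.(0 + 0 | 0) | 0 → --a--▸ n7
  n6 = 0 + 0 → stopped
  n7 = (0 + 0 | 0) | 0 → stopped
Run σ = ⟨aaaa⟩ on P: start {m0}
  step 1 (a): {m1, m2, m3}
  step 2 (a): {m4, m5, m6}
  step 3 (a): {m8, m9}
  step 4 (a): {m10}
  ✓ P
Run σ = ⟨aaaa⟩ on Q: start {n0}
  step 1 (a): {n1, n2, n3}
  step 2 (a): {n4, n5}
  step 3 (a): {n7}
  step 4 (a): ∅  — Q cannot continue

aaaa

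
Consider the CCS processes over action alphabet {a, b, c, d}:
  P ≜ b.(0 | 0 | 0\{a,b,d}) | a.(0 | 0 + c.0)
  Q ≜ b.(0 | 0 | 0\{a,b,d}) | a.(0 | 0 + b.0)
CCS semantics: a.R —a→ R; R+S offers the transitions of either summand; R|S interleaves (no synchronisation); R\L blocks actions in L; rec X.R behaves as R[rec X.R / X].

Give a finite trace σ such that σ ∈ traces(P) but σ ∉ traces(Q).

ac

Reachable graph of P (6 states):
  p0 = b.(0 | 0 | 0\{a,b,d}) | a.(0 | 0 + c.0) :: —a→ p1, —b→ p2
  p1 = b.(0 | 0 | 0\{a,b,d}) | (0 | 0 + c.0) :: —b→ p3, —c→ p4
  p2 = 0 | 0 | 0\{a,b,d} | a.(0 | 0 + c.0) :: —a→ p3
  p3 = 0 | 0 | 0\{a,b,d} | (0 | 0 + c.0) :: —c→ p5
  p4 = b.(0 | 0 | 0\{a,b,d}) | 0 :: —b→ p5
  p5 = 0 | 0 | 0\{a,b,d} | 0 :: deadlocked
Reachable graph of Q (6 states):
  q0 = b.(0 | 0 | 0\{a,b,d}) | a.(0 | 0 + b.0) :: —a→ q1, —b→ q2
  q1 = b.(0 | 0 | 0\{a,b,d}) | (0 | 0 + b.0) :: —b→ q3, —b→ q4
  q2 = 0 | 0 | 0\{a,b,d} | a.(0 | 0 + b.0) :: —a→ q3
  q3 = 0 | 0 | 0\{a,b,d} | (0 | 0 + b.0) :: —b→ q5
  q4 = b.(0 | 0 | 0\{a,b,d}) | 0 :: —b→ q5
  q5 = 0 | 0 | 0\{a,b,d} | 0 :: deadlocked
Run σ = ⟨ac⟩ on P: start {p0}
  [1] a ⇒ {p1}
  [2] c ⇒ {p4}
  ✓ P
Run σ = ⟨ac⟩ on Q: start {q0}
  [1] a ⇒ {q1}
  [2] c ⇒ no successor for Q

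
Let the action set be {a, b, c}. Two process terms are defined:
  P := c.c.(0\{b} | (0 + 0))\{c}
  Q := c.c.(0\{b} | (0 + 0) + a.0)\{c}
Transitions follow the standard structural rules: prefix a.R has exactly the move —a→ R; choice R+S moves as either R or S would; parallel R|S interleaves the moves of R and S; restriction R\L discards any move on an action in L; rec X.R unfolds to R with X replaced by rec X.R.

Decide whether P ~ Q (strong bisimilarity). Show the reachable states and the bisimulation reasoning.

NO

LTS(P): 3 reachable states
  m0 = c.c.(0\{b} | (0 + 0))\{c} | -c-> m1
  m1 = c.(0\{b} | (0 + 0))\{c} | -c-> m2
  m2 = (0\{b} | (0 + 0))\{c} | deadlocked
LTS(Q): 4 reachable states
  n0 = c.c.(0\{b} | (0 + 0) + a.0)\{c} | -c-> n1
  n1 = c.(0\{b} | (0 + 0) + a.0)\{c} | -c-> n2
  n2 = (0\{b} | (0 + 0) + a.0)\{c} | -a-> n3
  n3 = 0\{c} | deadlocked
Coarsest stable partition (strong bisimilarity classes):
  B0 = {m0}
  B1 = {m1}
  B2 = {m2, n3}
  B3 = {n0}
  B4 = {n1}
  B5 = {n2}
m0 ∈ B0, n0 ∈ B3 → different blocks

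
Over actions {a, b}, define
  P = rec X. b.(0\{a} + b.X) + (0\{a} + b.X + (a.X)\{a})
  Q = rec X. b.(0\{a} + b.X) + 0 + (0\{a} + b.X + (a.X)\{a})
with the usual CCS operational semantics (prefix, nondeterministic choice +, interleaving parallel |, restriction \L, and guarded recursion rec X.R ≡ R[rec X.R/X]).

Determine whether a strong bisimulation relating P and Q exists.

Reachable graph of P (2 states):
  u0 = rec X. b.(0\{a} + b.X) + (0\{a} + b.X + (a.X)\{a}) → -b-> u0, -b-> u1
  u1 = 0\{a} + b.(rec X. b.(0\{a} + b.X) + (0\{a} + b.X + (a.X)\{a})) → -b-> u0
Reachable graph of Q (2 states):
  v0 = rec X. b.(0\{a} + b.X) + 0 + (0\{a} + b.X + (a.X)\{a}) → -b-> v0, -b-> v1
  v1 = 0\{a} + b.(rec X. b.(0\{a} + b.X) + 0 + (0\{a} + b.X + (a.X)\{a})) → -b-> v0
Partition-refinement fixed point:
  B0 = {u0, u1, v0, v1}
u0 ∈ B0, v0 ∈ B0 → same block

YES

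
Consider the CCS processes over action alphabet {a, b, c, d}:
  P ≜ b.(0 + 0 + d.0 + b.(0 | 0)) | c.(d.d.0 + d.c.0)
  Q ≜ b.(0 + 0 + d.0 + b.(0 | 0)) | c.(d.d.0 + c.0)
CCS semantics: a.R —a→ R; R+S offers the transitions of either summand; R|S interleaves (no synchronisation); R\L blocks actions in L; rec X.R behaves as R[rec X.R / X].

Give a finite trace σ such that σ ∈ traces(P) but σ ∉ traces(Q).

cdc

Reachable graph of P (20 states):
  m0 = b.(0 + 0 + d.0 + b.(0 | 0)) | c.(d.d.0 + d.c.0) | ··b··> m1, ··c··> m2
  m1 = (0 + 0 + d.0 + b.(0 | 0)) | c.(d.d.0 + d.c.0) | ··b··> m3, ··c··> m4, ··d··> m5
  m2 = b.(0 + 0 + d.0 + b.(0 | 0)) | (d.d.0 + d.c.0) | ··b··> m4, ··d··> m6, ··d··> m7
  m3 = 0 | 0 | c.(d.d.0 + d.c.0) | ··c··> m8
  m4 = (0 + 0 + d.0 + b.(0 | 0)) | (d.d.0 + d.c.0) | ··b··> m8, ··d··> m10, ··d··> m11, ··d··> m9
  m5 = 0 | c.(d.d.0 + d.c.0) | ··c··> m11
  m6 = b.(0 + 0 + d.0 + b.(0 | 0)) | c.0 | ··b··> m9, ··c··> m12
  m7 = b.(0 + 0 + d.0 + b.(0 | 0)) | d.0 | ··b··> m10, ··d··> m12
  m8 = 0 | 0 | (d.d.0 + d.c.0) | ··d··> m13, ··d··> m14
  m9 = (0 + 0 + d.0 + b.(0 | 0)) | c.0 | ··b··> m13, ··c··> m15, ··d··> m16
  m10 = (0 + 0 + d.0 + b.(0 | 0)) | d.0 | ··b··> m14, ··d··> m15, ··d··> m17
  m11 = 0 | (d.d.0 + d.c.0) | ··d··> m16, ··d··> m17
  m12 = b.(0 + 0 + d.0 + b.(0 | 0)) | 0 | ··b··> m15
  m13 = 0 | 0 | c.0 | ··c··> m18
  m14 = 0 | 0 | d.0 | ··d··> m18
  m15 = (0 + 0 + d.0 + b.(0 | 0)) | 0 | ··b··> m18, ··d··> m19
  m16 = 0 | c.0 | ··c··> m19
  m17 = 0 | d.0 | ··d··> m19
  m18 = 0 | 0 | 0 | deadlocked
  m19 = 0 | 0 | deadlocked
Reachable graph of Q (16 states):
  n0 = b.(0 + 0 + d.0 + b.(0 | 0)) | c.(d.d.0 + c.0) | ··b··> n1, ··c··> n2
  n1 = (0 + 0 + d.0 + b.(0 | 0)) | c.(d.d.0 + c.0) | ··b··> n3, ··c··> n4, ··d··> n5
  n2 = b.(0 + 0 + d.0 + b.(0 | 0)) | (d.d.0 + c.0) | ··b··> n4, ··c··> n6, ··d··> n7
  n3 = 0 | 0 | c.(d.d.0 + c.0) | ··c··> n8
  n4 = (0 + 0 + d.0 + b.(0 | 0)) | (d.d.0 + c.0) | ··b··> n8, ··c··> n9, ··d··> n10, ··d··> n11
  n5 = 0 | c.(d.d.0 + c.0) | ··c··> n11
  n6 = b.(0 + 0 + d.0 + b.(0 | 0)) | 0 | ··b··> n9
  n7 = b.(0 + 0 + d.0 + b.(0 | 0)) | d.0 | ··b··> n10, ··d··> n6
  n8 = 0 | 0 | (d.d.0 + c.0) | ··c··> n12, ··d··> n13
  n9 = (0 + 0 + d.0 + b.(0 | 0)) | 0 | ··b··> n12, ··d··> n14
  n10 = (0 + 0 + d.0 + b.(0 | 0)) | d.0 | ··b··> n13, ··d··> n15, ··d··> n9
  n11 = 0 | (d.d.0 + c.0) | ··c··> n14, ··d··> n15
  n12 = 0 | 0 | 0 | deadlocked
  n13 = 0 | 0 | d.0 | ··d··> n12
  n14 = 0 | 0 | deadlocked
  n15 = 0 | d.0 | ··d··> n14
Run σ = ⟨cdc⟩ on P: start {m0}
  step 1 (c): {m2}
  step 2 (d): {m6, m7}
  step 3 (c): {m12}
  — P admits the full trace.
Run σ = ⟨cdc⟩ on Q: start {n0}
  step 1 (c): {n2}
  step 2 (d): {n7}
  step 3 (c): no successor for Q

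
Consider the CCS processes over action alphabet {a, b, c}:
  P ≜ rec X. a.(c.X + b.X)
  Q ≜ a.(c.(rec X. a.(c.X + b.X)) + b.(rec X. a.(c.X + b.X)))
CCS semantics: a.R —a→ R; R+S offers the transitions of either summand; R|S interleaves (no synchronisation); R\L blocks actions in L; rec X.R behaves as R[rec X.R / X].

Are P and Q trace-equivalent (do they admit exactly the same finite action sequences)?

Reachable graph of P (2 states):
  u0 = rec X. a.(c.X + b.X) | --a--▸ u1
  u1 = c.(rec X. a.(c.X + b.X)) + b.(rec X. a.(c.X + b.X)) | --b--▸ u0, --c--▸ u0
Reachable graph of Q (3 states):
  v0 = a.(c.(rec X. a.(c.X + b.X)) + b.(rec X. a.(c.X + b.X))) | --a--▸ v1
  v1 = c.(rec X. a.(c.X + b.X)) + b.(rec X. a.(c.X + b.X)) | --b--▸ v2, --c--▸ v2
  v2 = rec X. a.(c.X + b.X) | --a--▸ v1
Bisimilarity quotient blocks:
  B0 = {u0, v0, v2}
  B1 = {u1, v1}
u0 ∈ B0, v0 ∈ B0 → same block
Bisimilar ⇒ trace-equivalent.

trace-equivalent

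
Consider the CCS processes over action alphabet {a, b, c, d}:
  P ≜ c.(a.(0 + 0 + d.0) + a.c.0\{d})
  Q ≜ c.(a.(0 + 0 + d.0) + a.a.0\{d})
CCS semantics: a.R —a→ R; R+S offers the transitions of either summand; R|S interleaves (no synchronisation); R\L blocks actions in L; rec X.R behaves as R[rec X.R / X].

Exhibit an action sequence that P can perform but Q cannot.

cac

LTS(P): 6 reachable states
  m0 = c.(a.(0 + 0 + d.0) + a.c.0\{d}) ⊢ ··c··> m1
  m1 = a.(0 + 0 + d.0) + a.c.0\{d} ⊢ ··a··> m2, ··a··> m3
  m2 = 0 + 0 + d.0 ⊢ ··d··> m4
  m3 = c.0\{d} ⊢ ··c··> m5
  m4 = 0 ⊢ ∅
  m5 = 0\{d} ⊢ ∅
LTS(Q): 6 reachable states
  n0 = c.(a.(0 + 0 + d.0) + a.a.0\{d}) ⊢ ··c··> n1
  n1 = a.(0 + 0 + d.0) + a.a.0\{d} ⊢ ··a··> n2, ··a··> n3
  n2 = 0 + 0 + d.0 ⊢ ··d··> n4
  n3 = a.0\{d} ⊢ ··a··> n5
  n4 = 0 ⊢ ∅
  n5 = 0\{d} ⊢ ∅
Trace ⟨cac⟩ through P, begin at {m0}:
  after c @ step 1: {m1}
  after a @ step 2: {m2, m3}
  after c @ step 3: {m5}
  ✓ P
Trace ⟨cac⟩ through Q, begin at {n0}:
  after c @ step 1: {n1}
  after a @ step 2: {n2, n3}
  after c @ step 3: ∅ (Q stuck)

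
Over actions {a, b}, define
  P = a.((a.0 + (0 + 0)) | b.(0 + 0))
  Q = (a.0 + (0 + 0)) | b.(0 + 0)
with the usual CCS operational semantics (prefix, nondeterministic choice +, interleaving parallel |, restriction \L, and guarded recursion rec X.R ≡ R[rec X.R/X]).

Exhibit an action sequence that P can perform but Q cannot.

P's transition system — 5 states:
  u0 = a.((a.0 + (0 + 0)) | b.(0 + 0)) → --a--▸ u1
  u1 = (a.0 + (0 + 0)) | b.(0 + 0) → --a--▸ u2, --b--▸ u3
  u2 = 0 | b.(0 + 0) → --b--▸ u4
  u3 = (a.0 + (0 + 0)) | (0 + 0) → --a--▸ u4
  u4 = 0 | (0 + 0) → (no moves)
Q's transition system — 4 states:
  v0 = (a.0 + (0 + 0)) | b.(0 + 0) → --a--▸ v1, --b--▸ v2
  v1 = 0 | b.(0 + 0) → --b--▸ v3
  v2 = (a.0 + (0 + 0)) | (0 + 0) → --a--▸ v3
  v3 = 0 | (0 + 0) → (no moves)
Executing aa from P (initial set {u0}):
  [1] a ⇒ {u1}
  [2] a ⇒ {u2}
  — P admits the full trace.
Executing aa from Q (initial set {v0}):
  [1] a ⇒ {v1}
  [2] a ⇒ no successor for Q

aa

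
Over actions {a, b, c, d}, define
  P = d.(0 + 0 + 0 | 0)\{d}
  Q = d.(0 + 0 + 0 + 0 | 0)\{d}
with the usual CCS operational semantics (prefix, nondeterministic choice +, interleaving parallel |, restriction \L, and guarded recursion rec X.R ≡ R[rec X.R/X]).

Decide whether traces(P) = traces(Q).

P's transition system — 2 states:
  m0 = d.(0 + 0 + 0 | 0)\{d} | ··d··> m1
  m1 = (0 + 0 + 0 | 0)\{d} | stopped
Q's transition system — 2 states:
  n0 = d.(0 + 0 + 0 + 0 | 0)\{d} | ··d··> n1
  n1 = (0 + 0 + 0 + 0 | 0)\{d} | stopped
Coarsest stable partition (strong bisimilarity classes):
  B0 = {m0, n0}
  B1 = {m1, n1}
m0 ∈ B0, n0 ∈ B0 → same block
Bisimilar ⇒ trace-equivalent.

YES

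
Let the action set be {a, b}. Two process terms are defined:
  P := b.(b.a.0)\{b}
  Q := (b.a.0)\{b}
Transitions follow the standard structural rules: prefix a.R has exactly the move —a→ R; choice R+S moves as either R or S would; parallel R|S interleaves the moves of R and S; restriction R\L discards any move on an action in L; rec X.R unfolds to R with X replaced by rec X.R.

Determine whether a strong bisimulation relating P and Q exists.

LTS(P): 2 reachable states
  u0 = b.(b.a.0)\{b} has moves ··b··> u1
  u1 = (b.a.0)\{b} has moves stopped
LTS(Q): 1 reachable states
  v0 = (b.a.0)\{b} has moves stopped
Partition-refinement fixed point:
  B0 = {u0}
  B1 = {u1, v0}
u0 ∈ B0, v0 ∈ B1 → different blocks

P ≁ Q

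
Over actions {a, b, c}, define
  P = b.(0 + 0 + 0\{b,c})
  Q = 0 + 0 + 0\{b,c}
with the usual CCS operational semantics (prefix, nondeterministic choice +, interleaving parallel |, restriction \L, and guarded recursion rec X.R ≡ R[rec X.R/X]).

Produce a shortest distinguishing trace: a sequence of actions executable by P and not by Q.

P's transition system — 2 states:
  p0 = b.(0 + 0 + 0\{b,c}) → =b=> p1
  p1 = 0 + 0 + 0\{b,c} → ·
Q's transition system — 1 states:
  q0 = 0 + 0 + 0\{b,c} → ·
Trace ⟨b⟩ through P, begin at {p0}:
  after b @ step 1: {p1}
  — P admits the full trace.
Trace ⟨b⟩ through Q, begin at {q0}:
  after b @ step 1: no successor for Q

b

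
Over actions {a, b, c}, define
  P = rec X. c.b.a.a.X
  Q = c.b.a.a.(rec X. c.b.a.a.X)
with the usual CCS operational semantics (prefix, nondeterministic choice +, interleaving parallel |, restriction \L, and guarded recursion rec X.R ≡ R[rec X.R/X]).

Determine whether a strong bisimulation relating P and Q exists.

Reachable graph of P (4 states):
  m0 = rec X. c.b.a.a.X | —c→ m1
  m1 = b.a.a.(rec X. c.b.a.a.X) | —b→ m2
  m2 = a.a.(rec X. c.b.a.a.X) | —a→ m3
  m3 = a.(rec X. c.b.a.a.X) | —a→ m0
Reachable graph of Q (5 states):
  n0 = c.b.a.a.(rec X. c.b.a.a.X) | —c→ n1
  n1 = b.a.a.(rec X. c.b.a.a.X) | —b→ n2
  n2 = a.a.(rec X. c.b.a.a.X) | —a→ n3
  n3 = a.(rec X. c.b.a.a.X) | —a→ n4
  n4 = rec X. c.b.a.a.X | —c→ n1
Partition-refinement fixed point:
  B0 = {m0, n0, n4}
  B1 = {m1, n1}
  B2 = {m2, n2}
  B3 = {m3, n3}
m0 ∈ B0, n0 ∈ B0 → same block

bisimilar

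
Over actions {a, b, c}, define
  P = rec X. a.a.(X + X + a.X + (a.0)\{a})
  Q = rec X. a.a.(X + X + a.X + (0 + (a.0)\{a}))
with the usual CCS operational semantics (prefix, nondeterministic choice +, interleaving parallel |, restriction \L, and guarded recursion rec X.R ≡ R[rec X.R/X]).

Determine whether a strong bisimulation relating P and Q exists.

LTS(P): 3 reachable states
  s0 = rec X. a.a.(X + X + a.X + (a.0)\{a}) | =a=> s1
  s1 = a.((rec X. a.a.(X + X + a.X + (a.0)\{a})) + (rec X. a.a.(X + X + a.X + (a.0)\{a})) + a.(rec X. a.a.(X + X + a.X + (a.0)\{a})) + (a.0)\{a}) | =a=> s2
  s2 = (rec X. a.a.(X + X + a.X + (a.0)\{a})) + (rec X. a.a.(X + X + a.X + (a.0)\{a})) + a.(rec X. a.a.(X + X + a.X + (a.0)\{a})) + (a.0)\{a} | =a=> s0, =a=> s1
LTS(Q): 3 reachable states
  t0 = rec X. a.a.(X + X + a.X + (0 + (a.0)\{a})) | =a=> t1
  t1 = a.((rec X. a.a.(X + X + a.X + (0 + (a.0)\{a}))) + (rec X. a.a.(X + X + a.X + (0 + (a.0)\{a}))) + a.(rec X. a.a.(X + X + a.X + (0 + (a.0)\{a}))) + (0 + (a.0)\{a})) | =a=> t2
  t2 = (rec X. a.a.(X + X + a.X + (0 + (a.0)\{a}))) + (rec X. a.a.(X + X + a.X + (0 + (a.0)\{a}))) + a.(rec X. a.a.(X + X + a.X + (0 + (a.0)\{a}))) + (0 + (a.0)\{a}) | =a=> t0, =a=> t1
Bisimilarity quotient blocks:
  B0 = {s0, s1, s2, t0, t1, t2}
s0 ∈ B0, t0 ∈ B0 → same block

bisimilar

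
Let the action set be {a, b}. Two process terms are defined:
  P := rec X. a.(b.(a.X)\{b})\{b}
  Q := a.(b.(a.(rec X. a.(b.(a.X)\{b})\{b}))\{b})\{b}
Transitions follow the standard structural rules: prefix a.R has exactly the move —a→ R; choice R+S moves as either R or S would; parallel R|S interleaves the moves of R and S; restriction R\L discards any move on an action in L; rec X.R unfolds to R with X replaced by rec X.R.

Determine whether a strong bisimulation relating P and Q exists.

P's transition system — 2 states:
  m0 = rec X. a.(b.(a.X)\{b})\{b} has moves -a-> m1
  m1 = (b.(a.(rec X. a.(b.(a.X)\{b})\{b}))\{b})\{b} has moves stopped
Q's transition system — 2 states:
  n0 = a.(b.(a.(rec X. a.(b.(a.X)\{b})\{b}))\{b})\{b} has moves -a-> n1
  n1 = (b.(a.(rec X. a.(b.(a.X)\{b})\{b}))\{b})\{b} has moves stopped
Coarsest stable partition (strong bisimilarity classes):
  B0 = {m0, n0}
  B1 = {m1, n1}
m0 ∈ B0, n0 ∈ B0 → same block

bisimilar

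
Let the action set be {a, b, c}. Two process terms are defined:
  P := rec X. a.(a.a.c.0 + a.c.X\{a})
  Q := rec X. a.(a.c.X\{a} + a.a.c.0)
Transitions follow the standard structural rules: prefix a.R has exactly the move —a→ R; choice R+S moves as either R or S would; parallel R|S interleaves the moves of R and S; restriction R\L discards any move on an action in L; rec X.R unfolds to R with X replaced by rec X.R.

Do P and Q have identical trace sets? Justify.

LTS(P): 7 reachable states
  s0 = rec X. a.(a.a.c.0 + a.c.X\{a}) → -a-> s1
  s1 = a.a.c.0 + a.c.(rec X. a.(a.a.c.0 + a.c.X\{a}))\{a} → -a-> s2, -a-> s3
  s2 = a.c.0 → -a-> s4
  s3 = c.(rec X. a.(a.a.c.0 + a.c.X\{a}))\{a} → -c-> s5
  s4 = c.0 → -c-> s6
  s5 = (rec X. a.(a.a.c.0 + a.c.X\{a}))\{a} → ∅
  s6 = 0 → ∅
LTS(Q): 7 reachable states
  t0 = rec X. a.(a.c.X\{a} + a.a.c.0) → -a-> t1
  t1 = a.c.(rec X. a.(a.c.X\{a} + a.a.c.0))\{a} + a.a.c.0 → -a-> t2, -a-> t3
  t2 = a.c.0 → -a-> t4
  t3 = c.(rec X. a.(a.c.X\{a} + a.a.c.0))\{a} → -c-> t5
  t4 = c.0 → -c-> t6
  t5 = (rec X. a.(a.c.X\{a} + a.a.c.0))\{a} → ∅
  t6 = 0 → ∅
Partition-refinement fixed point:
  B0 = {s0, t0}
  B1 = {s1, t1}
  B2 = {s3, s4, t3, t4}
  B3 = {s5, s6, t5, t6}
  B4 = {s2, t2}
s0 ∈ B0, t0 ∈ B0 → same block
Bisimilar ⇒ trace-equivalent.

YES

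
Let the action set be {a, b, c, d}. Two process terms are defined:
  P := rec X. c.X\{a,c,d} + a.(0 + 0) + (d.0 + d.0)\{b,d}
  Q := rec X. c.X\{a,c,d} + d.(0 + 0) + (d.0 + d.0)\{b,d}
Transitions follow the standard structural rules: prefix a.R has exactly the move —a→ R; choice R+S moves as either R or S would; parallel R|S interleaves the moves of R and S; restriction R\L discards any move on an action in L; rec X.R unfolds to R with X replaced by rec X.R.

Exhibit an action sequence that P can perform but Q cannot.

P's transition system — 3 states:
  p0 = rec X. c.X\{a,c,d} + a.(0 + 0) + (d.0 + d.0)\{b,d} has moves ··a··> p1, ··c··> p2
  p1 = 0 + 0 has moves (no moves)
  p2 = (rec X. c.X\{a,c,d} + a.(0 + 0) + (d.0 + d.0)\{b,d})\{a,c,d} has moves (no moves)
Q's transition system — 3 states:
  q0 = rec X. c.X\{a,c,d} + d.(0 + 0) + (d.0 + d.0)\{b,d} has moves ··c··> q1, ··d··> q2
  q1 = (rec X. c.X\{a,c,d} + d.(0 + 0) + (d.0 + d.0)\{b,d})\{a,c,d} has moves (no moves)
  q2 = 0 + 0 has moves (no moves)
Run σ = ⟨a⟩ on P: start {p0}
  [1] a ⇒ {p1}
  ✓ P
Run σ = ⟨a⟩ on Q: start {q0}
  [1] a ⇒ ∅ (Q stuck)

a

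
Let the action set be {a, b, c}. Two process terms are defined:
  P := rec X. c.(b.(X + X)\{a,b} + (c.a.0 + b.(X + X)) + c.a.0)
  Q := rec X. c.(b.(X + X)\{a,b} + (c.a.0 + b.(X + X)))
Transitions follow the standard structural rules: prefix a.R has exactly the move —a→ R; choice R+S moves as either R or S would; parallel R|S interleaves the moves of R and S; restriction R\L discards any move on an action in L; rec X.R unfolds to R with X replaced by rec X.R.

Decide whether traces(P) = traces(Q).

trace-equivalent

Reachable graph of P (8 states):
  p0 = rec X. c.(b.(X + X)\{a,b} + (c.a.0 + b.(X + X)) + c.a.0) has moves —c→ p1
  p1 = b.((rec X. c.(b.(X + X)\{a,b} + (c.a.0 + b.(X + X)) + c.a.0)) + (rec X. c.(b.(X + X)\{a,b} + (c.a.0 + b.(X + X)) + c.a.0)))\{a,b} + (c.a.0 + b.((rec X. c.(b.(X + X)\{a,b} + (c.a.0 + b.(X + X)) + c.a.0)) + (rec X. c.(b.(X + X)\{a,b} + (c.a.0 + b.(X + X)) + c.a.0)))) + c.a.0 has moves —b→ p2, —b→ p3, —c→ p4
  p2 = ((rec X. c.(b.(X + X)\{a,b} + (c.a.0 + b.(X + X)) + c.a.0)) + (rec X. c.(b.(X + X)\{a,b} + (c.a.0 + b.(X + X)) + c.a.0)))\{a,b} has moves —c→ p5
  p3 = (rec X. c.(b.(X + X)\{a,b} + (c.a.0 + b.(X + X)) + c.a.0)) + (rec X. c.(b.(X + X)\{a,b} + (c.a.0 + b.(X + X)) + c.a.0)) has moves —c→ p1
  p4 = a.0 has moves —a→ p6
  p5 = (b.((rec X. c.(b.(X + X)\{a,b} + (c.a.0 + b.(X + X)) + c.a.0)) + (rec X. c.(b.(X + X)\{a,b} + (c.a.0 + b.(X + X)) + c.a.0)))\{a,b} + (c.a.0 + b.((rec X. c.(b.(X + X)\{a,b} + (c.a.0 + b.(X + X)) + c.a.0)) + (rec X. c.(b.(X + X)\{a,b} + (c.a.0 + b.(X + X)) + c.a.0)))) + c.a.0)\{a,b} has moves —c→ p7
  p6 = 0 has moves ∅
  p7 = (a.0)\{a,b} has moves ∅
Reachable graph of Q (8 states):
  q0 = rec X. c.(b.(X + X)\{a,b} + (c.a.0 + b.(X + X))) has moves —c→ q1
  q1 = b.((rec X. c.(b.(X + X)\{a,b} + (c.a.0 + b.(X + X)))) + (rec X. c.(b.(X + X)\{a,b} + (c.a.0 + b.(X + X)))))\{a,b} + (c.a.0 + b.((rec X. c.(b.(X + X)\{a,b} + (c.a.0 + b.(X + X)))) + (rec X. c.(b.(X + X)\{a,b} + (c.a.0 + b.(X + X)))))) has moves —b→ q2, —b→ q3, —c→ q4
  q2 = ((rec X. c.(b.(X + X)\{a,b} + (c.a.0 + b.(X + X)))) + (rec X. c.(b.(X + X)\{a,b} + (c.a.0 + b.(X + X)))))\{a,b} has moves —c→ q5
  q3 = (rec X. c.(b.(X + X)\{a,b} + (c.a.0 + b.(X + X)))) + (rec X. c.(b.(X + X)\{a,b} + (c.a.0 + b.(X + X)))) has moves —c→ q1
  q4 = a.0 has moves —a→ q6
  q5 = (b.((rec X. c.(b.(X + X)\{a,b} + (c.a.0 + b.(X + X)))) + (rec X. c.(b.(X + X)\{a,b} + (c.a.0 + b.(X + X)))))\{a,b} + (c.a.0 + b.((rec X. c.(b.(X + X)\{a,b} + (c.a.0 + b.(X + X)))) + (rec X. c.(b.(X + X)\{a,b} + (c.a.0 + b.(X + X)))))))\{a,b} has moves —c→ q7
  q6 = 0 has moves ∅
  q7 = (a.0)\{a,b} has moves ∅
Partition-refinement fixed point:
  B0 = {p0, p3, q0, q3}
  B1 = {p1, q1}
  B2 = {p2, q2}
  B3 = {p5, q5}
  B4 = {p6, p7, q6, q7}
  B5 = {p4, q4}
p0 ∈ B0, q0 ∈ B0 → same block
Bisimilar ⇒ trace-equivalent.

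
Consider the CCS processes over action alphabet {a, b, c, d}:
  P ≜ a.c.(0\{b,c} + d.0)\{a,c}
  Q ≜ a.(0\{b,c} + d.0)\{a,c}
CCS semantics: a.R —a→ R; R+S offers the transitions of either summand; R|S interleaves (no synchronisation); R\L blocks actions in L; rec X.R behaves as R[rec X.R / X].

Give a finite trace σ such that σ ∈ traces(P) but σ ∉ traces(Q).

ac

Reachable graph of P (4 states):
  u0 = a.c.(0\{b,c} + d.0)\{a,c} :: —a→ u1
  u1 = c.(0\{b,c} + d.0)\{a,c} :: —c→ u2
  u2 = (0\{b,c} + d.0)\{a,c} :: —d→ u3
  u3 = 0\{a,c} :: stopped
Reachable graph of Q (3 states):
  v0 = a.(0\{b,c} + d.0)\{a,c} :: —a→ v1
  v1 = (0\{b,c} + d.0)\{a,c} :: —d→ v2
  v2 = 0\{a,c} :: stopped
Executing ac from P (initial set {u0}):
  step 1 (a): {u1}
  step 2 (c): {u2}
  P completes σ.
Executing ac from Q (initial set {v0}):
  step 1 (a): {v1}
  step 2 (c): ∅  — Q cannot continue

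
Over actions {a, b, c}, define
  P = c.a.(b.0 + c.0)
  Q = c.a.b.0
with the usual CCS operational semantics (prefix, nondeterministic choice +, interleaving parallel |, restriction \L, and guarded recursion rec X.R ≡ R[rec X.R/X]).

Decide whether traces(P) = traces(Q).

traces(P) ≠ traces(Q) — witness ⟨cac⟩

Reachable graph of P (4 states):
  u0 = c.a.(b.0 + c.0) :: ··c··> u1
  u1 = a.(b.0 + c.0) :: ··a··> u2
  u2 = b.0 + c.0 :: ··b··> u3, ··c··> u3
  u3 = 0 :: stopped
Reachable graph of Q (4 states):
  v0 = c.a.b.0 :: ··c··> v1
  v1 = a.b.0 :: ··a··> v2
  v2 = b.0 :: ··b··> v3
  v3 = 0 :: stopped
Run σ = ⟨cac⟩ on P: start {u0}
  [1] c ⇒ {u1}
  [2] a ⇒ {u2}
  [3] c ⇒ {u3}
  ✓ P
Run σ = ⟨cac⟩ on Q: start {v0}
  [1] c ⇒ {v1}
  [2] a ⇒ {v2}
  [3] c ⇒ ∅ (Q stuck)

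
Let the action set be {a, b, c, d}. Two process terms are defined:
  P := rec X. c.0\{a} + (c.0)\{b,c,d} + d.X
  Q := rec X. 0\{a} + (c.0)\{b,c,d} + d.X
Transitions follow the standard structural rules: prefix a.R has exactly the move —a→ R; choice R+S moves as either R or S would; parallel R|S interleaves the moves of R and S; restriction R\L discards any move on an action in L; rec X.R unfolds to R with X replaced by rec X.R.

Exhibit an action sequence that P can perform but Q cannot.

c

P's transition system — 2 states:
  p0 = rec X. c.0\{a} + (c.0)\{b,c,d} + d.X :: —c→ p1, —d→ p0
  p1 = 0\{a} :: deadlocked
Q's transition system — 1 states:
  q0 = rec X. 0\{a} + (c.0)\{b,c,d} + d.X :: —d→ q0
Executing c from P (initial set {p0}):
  step 1 (c): {p1}
  ✓ P
Executing c from Q (initial set {q0}):
  step 1 (c): ∅ (Q stuck)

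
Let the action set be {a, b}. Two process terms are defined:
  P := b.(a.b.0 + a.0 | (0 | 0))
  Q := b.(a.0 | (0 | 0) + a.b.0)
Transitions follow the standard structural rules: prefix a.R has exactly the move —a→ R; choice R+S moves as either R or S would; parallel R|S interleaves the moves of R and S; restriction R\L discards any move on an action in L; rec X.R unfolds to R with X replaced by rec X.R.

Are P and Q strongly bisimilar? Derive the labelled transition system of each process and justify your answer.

bisimilar

Reachable graph of P (5 states):
  s0 = b.(a.b.0 + a.0 | (0 | 0)) → ··b··> s1
  s1 = a.b.0 + a.0 | (0 | 0) → ··a··> s2, ··a··> s3
  s2 = 0 | (0 | 0) → deadlocked
  s3 = b.0 → ··b··> s4
  s4 = 0 → deadlocked
Reachable graph of Q (5 states):
  t0 = b.(a.0 | (0 | 0) + a.b.0) → ··b··> t1
  t1 = a.0 | (0 | 0) + a.b.0 → ··a··> t2, ··a··> t3
  t2 = 0 | (0 | 0) → deadlocked
  t3 = b.0 → ··b··> t4
  t4 = 0 → deadlocked
Coarsest stable partition (strong bisimilarity classes):
  B0 = {s0, t0}
  B1 = {s1, t1}
  B2 = {s3, t3}
  B3 = {s2, s4, t2, t4}
s0 ∈ B0, t0 ∈ B0 → same block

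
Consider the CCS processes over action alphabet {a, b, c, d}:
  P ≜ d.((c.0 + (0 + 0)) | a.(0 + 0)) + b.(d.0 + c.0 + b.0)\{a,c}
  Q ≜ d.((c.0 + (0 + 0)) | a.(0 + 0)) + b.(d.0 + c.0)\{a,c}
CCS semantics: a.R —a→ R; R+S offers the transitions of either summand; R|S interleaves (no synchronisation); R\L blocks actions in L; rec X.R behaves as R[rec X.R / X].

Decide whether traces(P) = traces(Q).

NO — witness ⟨bb⟩

Reachable graph of P (7 states):
  p0 = d.((c.0 + (0 + 0)) | a.(0 + 0)) + b.(d.0 + c.0 + b.0)\{a,c} ⊢ =b=> p1, =d=> p2
  p1 = (d.0 + c.0 + b.0)\{a,c} ⊢ =b=> p3, =d=> p3
  p2 = (c.0 + (0 + 0)) | a.(0 + 0) ⊢ =a=> p4, =c=> p5
  p3 = 0\{a,c} ⊢ stopped
  p4 = (c.0 + (0 + 0)) | (0 + 0) ⊢ =c=> p6
  p5 = 0 | a.(0 + 0) ⊢ =a=> p6
  p6 = 0 | (0 + 0) ⊢ stopped
Reachable graph of Q (7 states):
  q0 = d.((c.0 + (0 + 0)) | a.(0 + 0)) + b.(d.0 + c.0)\{a,c} ⊢ =b=> q1, =d=> q2
  q1 = (d.0 + c.0)\{a,c} ⊢ =d=> q3
  q2 = (c.0 + (0 + 0)) | a.(0 + 0) ⊢ =a=> q4, =c=> q5
  q3 = 0\{a,c} ⊢ stopped
  q4 = (c.0 + (0 + 0)) | (0 + 0) ⊢ =c=> q6
  q5 = 0 | a.(0 + 0) ⊢ =a=> q6
  q6 = 0 | (0 + 0) ⊢ stopped
Run σ = ⟨bb⟩ on P: start {p0}
  after b @ step 1: {p1}
  after b @ step 2: {p3}
  ✓ P
Run σ = ⟨bb⟩ on Q: start {q0}
  after b @ step 1: {q1}
  after b @ step 2: no successor for Q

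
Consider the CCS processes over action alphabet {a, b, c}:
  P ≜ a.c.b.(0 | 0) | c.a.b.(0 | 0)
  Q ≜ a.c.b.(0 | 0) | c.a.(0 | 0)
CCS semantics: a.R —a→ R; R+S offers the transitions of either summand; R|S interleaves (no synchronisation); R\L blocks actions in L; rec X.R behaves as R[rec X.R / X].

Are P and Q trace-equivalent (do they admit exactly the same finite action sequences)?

LTS(P): 16 reachable states
  m0 = a.c.b.(0 | 0) | c.a.b.(0 | 0) → —a→ m1, —c→ m2
  m1 = c.b.(0 | 0) | c.a.b.(0 | 0) → —c→ m3, —c→ m4
  m2 = a.c.b.(0 | 0) | a.b.(0 | 0) → —a→ m4, —a→ m5
  m3 = b.(0 | 0) | c.a.b.(0 | 0) → —b→ m6, —c→ m7
  m4 = c.b.(0 | 0) | a.b.(0 | 0) → —a→ m8, —c→ m7
  m5 = a.c.b.(0 | 0) | b.(0 | 0) → —a→ m8, —b→ m9
  m6 = 0 | 0 | c.a.b.(0 | 0) → —c→ m10
  m7 = b.(0 | 0) | a.b.(0 | 0) → —a→ m11, —b→ m10
  m8 = c.b.(0 | 0) | b.(0 | 0) → —b→ m12, —c→ m11
  m9 = a.c.b.(0 | 0) | (0 | 0) → —a→ m12
  m10 = 0 | 0 | a.b.(0 | 0) → —a→ m13
  m11 = b.(0 | 0) | b.(0 | 0) → —b→ m13, —b→ m14
  m12 = c.b.(0 | 0) | (0 | 0) → —c→ m14
  m13 = 0 | 0 | b.(0 | 0) → —b→ m15
  m14 = b.(0 | 0) | (0 | 0) → —b→ m15
  m15 = 0 | 0 | (0 | 0) → ·
LTS(Q): 12 reachable states
  n0 = a.c.b.(0 | 0) | c.a.(0 | 0) → —a→ n1, —c→ n2
  n1 = c.b.(0 | 0) | c.a.(0 | 0) → —c→ n3, —c→ n4
  n2 = a.c.b.(0 | 0) | a.(0 | 0) → —a→ n4, —a→ n5
  n3 = b.(0 | 0) | c.a.(0 | 0) → —b→ n6, —c→ n7
  n4 = c.b.(0 | 0) | a.(0 | 0) → —a→ n8, —c→ n7
  n5 = a.c.b.(0 | 0) | (0 | 0) → —a→ n8
  n6 = 0 | 0 | c.a.(0 | 0) → —c→ n9
  n7 = b.(0 | 0) | a.(0 | 0) → —a→ n10, —b→ n9
  n8 = c.b.(0 | 0) | (0 | 0) → —c→ n10
  n9 = 0 | 0 | a.(0 | 0) → —a→ n11
  n10 = b.(0 | 0) | (0 | 0) → —b→ n11
  n11 = 0 | 0 | (0 | 0) → ·
Trace ⟨cab⟩ through P, begin at {m0}:
  after c @ step 1: {m2}
  after a @ step 2: {m4, m5}
  after b @ step 3: {m9}
  — P admits the full trace.
Trace ⟨cab⟩ through Q, begin at {n0}:
  after c @ step 1: {n2}
  after a @ step 2: {n4, n5}
  after b @ step 3: ∅  — Q cannot continue

NO — witness ⟨cab⟩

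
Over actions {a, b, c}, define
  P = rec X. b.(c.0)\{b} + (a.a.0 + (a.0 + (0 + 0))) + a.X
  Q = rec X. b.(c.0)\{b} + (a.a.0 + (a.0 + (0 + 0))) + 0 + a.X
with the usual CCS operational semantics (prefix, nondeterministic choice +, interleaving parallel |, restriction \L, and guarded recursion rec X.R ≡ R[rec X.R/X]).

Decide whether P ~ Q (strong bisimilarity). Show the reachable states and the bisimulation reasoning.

bisimilar

P's transition system — 5 states:
  m0 = rec X. b.(c.0)\{b} + (a.a.0 + (a.0 + (0 + 0))) + a.X has moves =a=> m0, =a=> m1, =a=> m2, =b=> m3
  m1 = 0 has moves deadlocked
  m2 = a.0 has moves =a=> m1
  m3 = (c.0)\{b} has moves =c=> m4
  m4 = 0\{b} has moves deadlocked
Q's transition system — 5 states:
  n0 = rec X. b.(c.0)\{b} + (a.a.0 + (a.0 + (0 + 0))) + 0 + a.X has moves =a=> n0, =a=> n1, =a=> n2, =b=> n3
  n1 = 0 has moves deadlocked
  n2 = a.0 has moves =a=> n1
  n3 = (c.0)\{b} has moves =c=> n4
  n4 = 0\{b} has moves deadlocked
Coarsest stable partition (strong bisimilarity classes):
  B0 = {m0, n0}
  B1 = {m1, m4, n1, n4}
  B2 = {m2, n2}
  B3 = {m3, n3}
m0 ∈ B0, n0 ∈ B0 → same block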